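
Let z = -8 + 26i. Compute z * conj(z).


Step 1: conj(z) = -8 - 26i
Step 2: z * conj(z) = (-8)^2 + 26^2
Step 3: = 64 + 676 = 740

740


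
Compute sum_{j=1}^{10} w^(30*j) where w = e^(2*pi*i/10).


Step 1: The sum sum_{j=1}^{n} w^(k*j) equals n if n | k, else 0.
Step 2: Here n = 10, k = 30
Step 3: Does n divide k? 10 | 30 -> True
Step 4: Sum = 10

10


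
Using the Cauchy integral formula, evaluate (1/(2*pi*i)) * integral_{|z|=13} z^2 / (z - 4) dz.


Step 1: f(z) = z^2, a = 4 is inside |z| = 13
Step 2: By Cauchy integral formula: (1/(2pi*i)) * integral = f(a)
Step 3: f(4) = 4^2 = 16

16


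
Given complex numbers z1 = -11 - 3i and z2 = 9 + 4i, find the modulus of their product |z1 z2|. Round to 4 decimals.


Step 1: |z1| = sqrt((-11)^2 + (-3)^2) = sqrt(130)
Step 2: |z2| = sqrt(9^2 + 4^2) = sqrt(97)
Step 3: |z1*z2| = |z1|*|z2| = sqrt(130) * sqrt(97) = sqrt(130 * 97) = sqrt(12610)
Step 4: = 112.2943

112.2943


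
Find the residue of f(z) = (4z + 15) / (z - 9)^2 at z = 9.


Step 1: Pole of order 2 at z = 9
Step 2: Res = lim d/dz [(z - 9)^2 * f(z)] as z -> 9
Step 3: (z - 9)^2 * f(z) = 4z + 15
Step 4: d/dz[4z + 15] = 4

4


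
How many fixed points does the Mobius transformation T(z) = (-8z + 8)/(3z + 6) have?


Step 1: Fixed points satisfy T(z) = z
Step 2: 3z^2 + 14z - 8 = 0
Step 3: Discriminant = 14^2 - 4*3*(-8) = 292
Step 4: Number of fixed points = 2

2


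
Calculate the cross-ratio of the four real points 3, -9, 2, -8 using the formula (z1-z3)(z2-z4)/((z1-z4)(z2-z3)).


Step 1: (z1-z3)(z2-z4) = 1 * (-1) = -1
Step 2: (z1-z4)(z2-z3) = 11 * (-11) = -121
Step 3: Cross-ratio = 1/121 = 1/121

1/121


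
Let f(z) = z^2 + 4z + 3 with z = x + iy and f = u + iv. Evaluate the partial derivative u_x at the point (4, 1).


Step 1: f(z) = (x+iy)^2 + 4(x+iy) + 3
Step 2: u = (x^2 - y^2) + 4x + 3
Step 3: u_x = 2x + 4
Step 4: At (4, 1): u_x = 8 + 4 = 12

12


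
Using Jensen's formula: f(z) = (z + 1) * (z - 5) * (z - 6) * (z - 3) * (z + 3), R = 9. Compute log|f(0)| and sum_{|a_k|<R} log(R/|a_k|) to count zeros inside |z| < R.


Jensen's formula: (1/2pi)*integral log|f(Re^it)|dt = log|f(0)| + sum_{|a_k|<R} log(R/|a_k|)
Step 1: f(0) = 1 * (-5) * (-6) * (-3) * 3 = -270
Step 2: log|f(0)| = log|-1| + log|5| + log|6| + log|3| + log|-3| = 5.5984
Step 3: Zeros inside |z| < 9: -1, 5, 6, 3, -3
Step 4: Jensen sum = log(9/1) + log(9/5) + log(9/6) + log(9/3) + log(9/3) = 5.3877
Step 5: n(R) = number of terms in the Jensen sum = count of zeros inside |z| < 9 = 5

5


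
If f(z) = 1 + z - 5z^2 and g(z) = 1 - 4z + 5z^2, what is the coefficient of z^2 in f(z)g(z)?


Step 1: z^2 term in f*g comes from: (1)*(5z^2) + (z)*(-4z) + (-5z^2)*(1)
Step 2: = 5 - 4 - 5
Step 3: = -4

-4


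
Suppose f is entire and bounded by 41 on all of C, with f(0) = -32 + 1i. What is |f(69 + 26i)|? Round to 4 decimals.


Step 1: By Liouville's theorem, a bounded entire function is constant.
Step 2: f(z) = f(0) = -32 + 1i for all z.
Step 3: |f(w)| = |-32 + 1i| = sqrt(1024 + 1)
Step 4: = 32.0156

32.0156


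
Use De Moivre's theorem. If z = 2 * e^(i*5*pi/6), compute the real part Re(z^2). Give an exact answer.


Step 1: By De Moivre's theorem, z^2 = 2^2 * e^(i*2*5*pi/6) = 4 * (cos(5*pi/3) + i*sin(5*pi/3))
Step 2: |z|^2 = 2^2 = 4
Step 3: The angle 5*pi/3 already lies in [0, 2*pi)
Step 4: cos(5*pi/3) = 1/2
Step 5: Re(z^2) = 4 * 1/2 = 2

2


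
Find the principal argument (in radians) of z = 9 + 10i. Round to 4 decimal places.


Step 1: z = 9 + 10i
Step 2: arg(z) = atan2(10, 9)
Step 3: arg(z) = 0.838

0.838


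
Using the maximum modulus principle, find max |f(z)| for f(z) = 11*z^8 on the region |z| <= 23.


Step 1: On |z| = 23, |f(z)| = 11 * |z|^8 = 11 * 23^8
Step 2: By maximum modulus principle, maximum is on boundary.
Step 3: Maximum = 11 * 78310985281 = 861420838091

861420838091


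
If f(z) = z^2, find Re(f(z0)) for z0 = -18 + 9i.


Step 1: z0 = -18 + 9i
Step 2: z0^2 = (-18)^2 - 9^2 - 324i
Step 3: real part = 324 - 81 = 243

243


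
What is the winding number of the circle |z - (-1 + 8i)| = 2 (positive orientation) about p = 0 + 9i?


Step 1: Center c = (-1, 8), radius = 2
Step 2: |p - c|^2 = 1^2 + 1^2 = 2
Step 3: r^2 = 4
Step 4: |p-c| < r so winding number = 1

1


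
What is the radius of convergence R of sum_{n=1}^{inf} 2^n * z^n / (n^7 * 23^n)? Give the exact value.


Step 1: General term a_n = 2^n / (n^7 * 23^n)
Step 2: By the root test, |a_n|^(1/n) = 2 / (n^(7/n) * 23) -> 2/23 as n -> infinity (since n^(7/n) -> 1)
Step 3: R = 1/lim|a_n|^(1/n) = 23/2

23/2


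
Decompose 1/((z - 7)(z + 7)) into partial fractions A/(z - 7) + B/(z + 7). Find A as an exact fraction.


Step 1: Multiply both sides by (z - 7) and set z = 7
Step 2: A = 1 / (7 + 7)
Step 3: A = 1 / 14
Step 4: A = 1/14

1/14


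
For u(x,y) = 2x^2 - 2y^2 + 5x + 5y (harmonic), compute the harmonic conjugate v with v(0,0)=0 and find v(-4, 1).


Step 1: v_x = -u_y = 4y - 5
Step 2: v_y = u_x = 4x + 5
Step 3: v = 4xy - 5x + 5y + C
Step 4: v(0,0) = 0 => C = 0
Step 5: v(-4, 1) = 9

9


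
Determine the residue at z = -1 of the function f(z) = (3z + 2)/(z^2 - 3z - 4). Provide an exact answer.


Step 1: Q(z) = z^2 - 3z - 4 = (z + 1)(z - 4)
Step 2: Q'(z) = 2z - 3
Step 3: Q'(-1) = -5, P(-1) = -1
Step 4: Res = P(-1)/Q'(-1) = -1/(-5) = 1/5

1/5


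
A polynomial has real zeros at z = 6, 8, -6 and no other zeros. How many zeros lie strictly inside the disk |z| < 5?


Step 1: Check each root:
  z = 6: |6| = 6 >= 5
  z = 8: |8| = 8 >= 5
  z = -6: |-6| = 6 >= 5
Step 2: Count = 0

0


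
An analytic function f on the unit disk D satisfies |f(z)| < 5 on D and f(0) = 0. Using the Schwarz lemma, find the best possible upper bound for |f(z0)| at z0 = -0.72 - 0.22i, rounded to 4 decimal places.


Step 1: g = f/5 maps D -> D with g(0) = 0, so by the Schwarz lemma |g(z)| <= |z|, i.e. |f(z)| <= 5|z|; this is sharp (f(z) = 5z).
Step 2: |z0|^2 = (-0.72)^2 + (-0.22)^2 = 0.5668
Step 3: |z0| = sqrt(0.5668) = 0.752861
Step 4: Best bound = 5 * |z0| = 5 * 0.752861 = 3.7643

3.7643


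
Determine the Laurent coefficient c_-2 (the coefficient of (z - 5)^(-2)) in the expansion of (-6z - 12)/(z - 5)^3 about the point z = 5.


Step 1: Write the numerator in powers of (z - 5): -6z - 12 = -6(z - 5) + (-6*5 - 12) = -6(z - 5) - 42
Step 2: Divide by (z - 5)^3: f(z) = -42(z - 5)^(-3) - 6(z - 5)^(-2)
Step 3: This finite sum is the Laurent series of f about z = 5.
Step 4: Coefficient of (z - 5)^(-2) = coefficient of (z - 5) in the re-centred numerator = -6

-6


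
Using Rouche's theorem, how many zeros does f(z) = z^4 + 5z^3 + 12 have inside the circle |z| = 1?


Step 1: On |z| = 1 the three terms have sizes |z^4| = 1^4 = 1, |5z^3| = 5*1^3 = 5, |12| = 12
Step 2: The dominant term is g(z) = 12; let h(z) = z^4 + 5z^3 so f = g + h
Step 3: On |z| = 1: |g| = 12 and |h| <= 1 + 5 = 6
Step 4: Since 12 > 6, |h| < |g| on |z| = 1, so by Rouche f has the same number of zeros as g inside |z| < 1
Step 5: g(z) = 12 is a nonzero constant with no zeros inside |z| < 1. Answer = 0

0


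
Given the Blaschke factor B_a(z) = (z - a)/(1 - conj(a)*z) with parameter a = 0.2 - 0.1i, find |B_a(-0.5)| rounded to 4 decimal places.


Step 1: Numerator z0 - a = -0.5 - (0.2 - 0.1i) = -0.7 + 0.1i
Step 2: Denominator 1 - conj(a)*z0 = 1 - (0.2 + 0.1i)*(-0.5) = 1.1 + 0.05i
Step 3: |z0 - a|^2 = (-0.7)^2 + 0.1^2 = 0.5; |1 - conj(a)*z0|^2 = 1.1^2 + 0.05^2 = 1.2125
Step 4: |B_a(-0.5)| = sqrt(0.5 / 1.2125) = sqrt(0.412371)
Step 5: = 0.6422

0.6422


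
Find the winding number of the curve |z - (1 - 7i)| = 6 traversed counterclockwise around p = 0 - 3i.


Step 1: Center c = (1, -7), radius = 6
Step 2: |p - c|^2 = (-1)^2 + 4^2 = 17
Step 3: r^2 = 36
Step 4: |p-c| < r so winding number = 1

1


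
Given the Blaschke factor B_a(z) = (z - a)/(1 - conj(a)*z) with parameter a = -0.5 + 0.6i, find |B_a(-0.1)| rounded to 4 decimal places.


Step 1: Numerator z0 - a = -0.1 - (-0.5 + 0.6i) = 0.4 - 0.6i
Step 2: Denominator 1 - conj(a)*z0 = 1 - (-0.5 - 0.6i)*(-0.1) = 0.95 - 0.06i
Step 3: |z0 - a|^2 = 0.4^2 + (-0.6)^2 = 0.52; |1 - conj(a)*z0|^2 = 0.95^2 + (-0.06)^2 = 0.9061
Step 4: |B_a(-0.1)| = sqrt(0.52 / 0.9061) = sqrt(0.573888)
Step 5: = 0.7576

0.7576


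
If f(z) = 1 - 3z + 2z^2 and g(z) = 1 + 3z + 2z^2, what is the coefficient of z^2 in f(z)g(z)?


Step 1: z^2 term in f*g comes from: (1)*(2z^2) + (-3z)*(3z) + (2z^2)*(1)
Step 2: = 2 - 9 + 2
Step 3: = -5

-5


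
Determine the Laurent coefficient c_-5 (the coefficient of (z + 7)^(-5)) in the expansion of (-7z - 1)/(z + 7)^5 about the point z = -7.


Step 1: Write the numerator in powers of (z + 7): -7z - 1 = -7(z + 7) + (-7*(-7) - 1) = -7(z + 7) + 48
Step 2: Divide by (z + 7)^5: f(z) = 48(z + 7)^(-5) - 7(z + 7)^(-4)
Step 3: This finite sum is the Laurent series of f about z = -7.
Step 4: Coefficient of (z + 7)^(-5) = -7*(-7) - 1 = 48

48


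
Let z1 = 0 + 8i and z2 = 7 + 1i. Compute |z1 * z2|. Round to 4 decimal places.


Step 1: |z1| = sqrt(0^2 + 8^2) = sqrt(64)
Step 2: |z2| = sqrt(7^2 + 1^2) = sqrt(50)
Step 3: |z1*z2| = |z1|*|z2| = sqrt(64) * sqrt(50) = sqrt(64 * 50) = sqrt(3200)
Step 4: = 56.5685

56.5685


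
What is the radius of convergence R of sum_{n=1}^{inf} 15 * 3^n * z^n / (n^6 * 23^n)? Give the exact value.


Step 1: General term a_n = 15 * 3^n / (n^6 * 23^n)
Step 2: By the root test, |a_n|^(1/n) = 15^(1/n) * 3 / (n^(6/n) * 23) -> 3/23 as n -> infinity (since 15^(1/n) -> 1 and n^(6/n) -> 1)
Step 3: R = 1/lim|a_n|^(1/n) = 23/3

23/3


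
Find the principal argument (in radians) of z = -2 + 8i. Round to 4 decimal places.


Step 1: z = -2 + 8i
Step 2: arg(z) = atan2(8, -2)
Step 3: arg(z) = 1.8158

1.8158


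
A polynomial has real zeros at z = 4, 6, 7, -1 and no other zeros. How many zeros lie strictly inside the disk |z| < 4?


Step 1: Check each root:
  z = 4: |4| = 4 >= 4
  z = 6: |6| = 6 >= 4
  z = 7: |7| = 7 >= 4
  z = -1: |-1| = 1 < 4
Step 2: Count = 1

1


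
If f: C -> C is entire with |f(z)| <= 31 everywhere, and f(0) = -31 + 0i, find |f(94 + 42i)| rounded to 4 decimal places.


Step 1: By Liouville's theorem, a bounded entire function is constant.
Step 2: f(z) = f(0) = -31 + 0i for all z.
Step 3: |f(w)| = |-31 + 0i| = sqrt(961 + 0)
Step 4: = 31.0

31.0


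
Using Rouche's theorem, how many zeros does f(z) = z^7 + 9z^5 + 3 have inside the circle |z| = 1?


Step 1: On |z| = 1 the three terms have sizes |z^7| = 1^7 = 1, |9z^5| = 9*1^5 = 9, |3| = 3
Step 2: The dominant term is g(z) = 9z^5; let h(z) = z^7 + 3 so f = g + h
Step 3: On |z| = 1: |g| = 9 and |h| <= 1 + 3 = 4
Step 4: Since 9 > 4, |h| < |g| on |z| = 1, so by Rouche f has the same number of zeros as g inside |z| < 1
Step 5: g(z) = 9z^5 has 5 zeros (at the origin, multiplicity 5) inside |z| < 1. Answer = 5

5


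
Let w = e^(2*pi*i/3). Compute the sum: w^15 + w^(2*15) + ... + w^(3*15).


Step 1: The sum sum_{j=1}^{n} w^(k*j) equals n if n | k, else 0.
Step 2: Here n = 3, k = 15
Step 3: Does n divide k? 3 | 15 -> True
Step 4: Sum = 3

3


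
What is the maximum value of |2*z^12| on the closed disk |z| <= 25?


Step 1: On |z| = 25, |f(z)| = 2 * |z|^12 = 2 * 25^12
Step 2: By maximum modulus principle, maximum is on boundary.
Step 3: Maximum = 2 * 59604644775390625 = 119209289550781250

119209289550781250


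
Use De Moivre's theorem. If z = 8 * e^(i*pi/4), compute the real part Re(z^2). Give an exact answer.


Step 1: By De Moivre's theorem, z^2 = 8^2 * e^(i*2*pi/4) = 64 * (cos(pi/2) + i*sin(pi/2))
Step 2: |z|^2 = 8^2 = 64
Step 3: The angle pi/2 already lies in [0, 2*pi)
Step 4: cos(pi/2) = 0
Step 5: Re(z^2) = 64 * 0 = 0

0


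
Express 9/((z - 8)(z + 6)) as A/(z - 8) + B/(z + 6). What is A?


Step 1: Multiply both sides by (z - 8) and set z = 8
Step 2: A = 9 / (8 + 6)
Step 3: A = 9 / 14
Step 4: A = 9/14

9/14


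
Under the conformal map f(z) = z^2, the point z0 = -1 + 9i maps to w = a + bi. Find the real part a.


Step 1: z0 = -1 + 9i
Step 2: z0^2 = (-1)^2 - 9^2 - 18i
Step 3: real part = 1 - 81 = -80

-80


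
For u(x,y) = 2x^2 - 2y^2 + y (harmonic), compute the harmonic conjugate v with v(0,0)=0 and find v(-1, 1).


Step 1: v_x = -u_y = 4y - 1
Step 2: v_y = u_x = 4x + 0
Step 3: v = 4xy - x + C
Step 4: v(0,0) = 0 => C = 0
Step 5: v(-1, 1) = -3

-3


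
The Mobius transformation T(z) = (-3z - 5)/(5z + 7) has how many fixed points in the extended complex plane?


Step 1: Fixed points satisfy T(z) = z
Step 2: 5z^2 + 10z + 5 = 0
Step 3: Discriminant = 10^2 - 4*5*5 = 0
Step 4: Number of fixed points = 1

1


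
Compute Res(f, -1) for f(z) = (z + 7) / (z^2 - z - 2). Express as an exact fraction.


Step 1: Q(z) = z^2 - z - 2 = (z + 1)(z - 2)
Step 2: Q'(z) = 2z - 1
Step 3: Q'(-1) = -3, P(-1) = 6
Step 4: Res = P(-1)/Q'(-1) = 6/(-3) = -2

-2


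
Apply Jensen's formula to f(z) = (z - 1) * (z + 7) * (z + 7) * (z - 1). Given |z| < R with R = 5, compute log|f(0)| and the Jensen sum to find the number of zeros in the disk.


Jensen's formula: (1/2pi)*integral log|f(Re^it)|dt = log|f(0)| + sum_{|a_k|<R} log(R/|a_k|)
Step 1: f(0) = (-1) * 7 * 7 * (-1) = 49
Step 2: log|f(0)| = log|1| + log|-7| + log|-7| + log|1| = 3.8918
Step 3: Zeros inside |z| < 5: 1, 1
Step 4: Jensen sum = log(5/1) + log(5/1) = 3.2189
Step 5: n(R) = number of terms in the Jensen sum = count of zeros inside |z| < 5 = 2

2


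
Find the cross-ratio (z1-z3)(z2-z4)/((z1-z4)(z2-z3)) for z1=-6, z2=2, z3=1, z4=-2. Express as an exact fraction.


Step 1: (z1-z3)(z2-z4) = (-7) * 4 = -28
Step 2: (z1-z4)(z2-z3) = (-4) * 1 = -4
Step 3: Cross-ratio = 28/4 = 7

7


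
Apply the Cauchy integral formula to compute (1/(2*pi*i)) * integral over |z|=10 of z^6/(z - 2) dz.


Step 1: f(z) = z^6, a = 2 is inside |z| = 10
Step 2: By Cauchy integral formula: (1/(2pi*i)) * integral = f(a)
Step 3: f(2) = 2^6 = 64

64


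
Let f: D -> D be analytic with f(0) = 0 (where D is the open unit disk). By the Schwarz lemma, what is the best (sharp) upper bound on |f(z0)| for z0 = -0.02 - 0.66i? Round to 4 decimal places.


Step 1: Schwarz lemma: if f: D -> D is analytic with f(0) = 0, then |f(z)| <= |z| for all z in D, and this is sharp (f(z) = z).
Step 2: |z0|^2 = (-0.02)^2 + (-0.66)^2 = 0.436
Step 3: |z0| = sqrt(0.436) = 0.660303
Step 4: Best bound = |z0| = 0.6603

0.6603


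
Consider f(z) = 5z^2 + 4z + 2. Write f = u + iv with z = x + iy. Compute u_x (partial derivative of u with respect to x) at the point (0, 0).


Step 1: f(z) = 5(x+iy)^2 + 4(x+iy) + 2
Step 2: u = 5(x^2 - y^2) + 4x + 2
Step 3: u_x = 10x + 4
Step 4: At (0, 0): u_x = 0 + 4 = 4

4


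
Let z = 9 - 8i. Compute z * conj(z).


Step 1: conj(z) = 9 + 8i
Step 2: z * conj(z) = 9^2 + (-8)^2
Step 3: = 81 + 64 = 145

145


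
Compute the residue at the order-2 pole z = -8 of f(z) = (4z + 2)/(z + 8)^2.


Step 1: Pole of order 2 at z = -8
Step 2: Res = lim d/dz [(z + 8)^2 * f(z)] as z -> -8
Step 3: (z + 8)^2 * f(z) = 4z + 2
Step 4: d/dz[4z + 2] = 4

4


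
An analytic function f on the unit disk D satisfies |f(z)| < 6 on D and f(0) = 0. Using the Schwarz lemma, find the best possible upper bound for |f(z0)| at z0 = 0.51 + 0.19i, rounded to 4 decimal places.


Step 1: g = f/6 maps D -> D with g(0) = 0, so by the Schwarz lemma |g(z)| <= |z|, i.e. |f(z)| <= 6|z|; this is sharp (f(z) = 6z).
Step 2: |z0|^2 = 0.51^2 + 0.19^2 = 0.2962
Step 3: |z0| = sqrt(0.2962) = 0.544243
Step 4: Best bound = 6 * |z0| = 6 * 0.544243 = 3.2655

3.2655


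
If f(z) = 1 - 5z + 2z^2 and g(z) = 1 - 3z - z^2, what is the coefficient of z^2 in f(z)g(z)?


Step 1: z^2 term in f*g comes from: (1)*(-z^2) + (-5z)*(-3z) + (2z^2)*(1)
Step 2: = -1 + 15 + 2
Step 3: = 16

16


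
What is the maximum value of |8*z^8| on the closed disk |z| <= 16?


Step 1: On |z| = 16, |f(z)| = 8 * |z|^8 = 8 * 16^8
Step 2: By maximum modulus principle, maximum is on boundary.
Step 3: Maximum = 8 * 4294967296 = 34359738368

34359738368


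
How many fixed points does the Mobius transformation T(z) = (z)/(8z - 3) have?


Step 1: Fixed points satisfy T(z) = z
Step 2: 8z^2 - 4z = 0
Step 3: Discriminant = (-4)^2 - 4*8*0 = 16
Step 4: Number of fixed points = 2

2


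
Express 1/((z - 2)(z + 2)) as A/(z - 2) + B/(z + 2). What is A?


Step 1: Multiply both sides by (z - 2) and set z = 2
Step 2: A = 1 / (2 + 2)
Step 3: A = 1 / 4
Step 4: A = 1/4

1/4


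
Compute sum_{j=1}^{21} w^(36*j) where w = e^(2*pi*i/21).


Step 1: The sum sum_{j=1}^{n} w^(k*j) equals n if n | k, else 0.
Step 2: Here n = 21, k = 36
Step 3: Does n divide k? 21 | 36 -> False
Step 4: Sum = 0

0


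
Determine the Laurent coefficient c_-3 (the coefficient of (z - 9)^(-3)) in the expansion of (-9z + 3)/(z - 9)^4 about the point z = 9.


Step 1: Write the numerator in powers of (z - 9): -9z + 3 = -9(z - 9) + (-9*9 + 3) = -9(z - 9) - 78
Step 2: Divide by (z - 9)^4: f(z) = -78(z - 9)^(-4) - 9(z - 9)^(-3)
Step 3: This finite sum is the Laurent series of f about z = 9.
Step 4: Coefficient of (z - 9)^(-3) = coefficient of (z - 9) in the re-centred numerator = -9

-9


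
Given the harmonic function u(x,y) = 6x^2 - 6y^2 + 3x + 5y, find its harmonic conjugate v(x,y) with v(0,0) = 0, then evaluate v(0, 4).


Step 1: v_x = -u_y = 12y - 5
Step 2: v_y = u_x = 12x + 3
Step 3: v = 12xy - 5x + 3y + C
Step 4: v(0,0) = 0 => C = 0
Step 5: v(0, 4) = 12

12


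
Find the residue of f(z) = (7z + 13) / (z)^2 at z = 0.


Step 1: Pole of order 2 at z = 0
Step 2: Res = lim d/dz [(z)^2 * f(z)] as z -> 0
Step 3: (z)^2 * f(z) = 7z + 13
Step 4: d/dz[7z + 13] = 7

7


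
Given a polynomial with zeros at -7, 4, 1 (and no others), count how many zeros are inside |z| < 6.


Step 1: Check each root:
  z = -7: |-7| = 7 >= 6
  z = 4: |4| = 4 < 6
  z = 1: |1| = 1 < 6
Step 2: Count = 2

2


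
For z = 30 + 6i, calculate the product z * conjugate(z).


Step 1: conj(z) = 30 - 6i
Step 2: z * conj(z) = 30^2 + 6^2
Step 3: = 900 + 36 = 936

936


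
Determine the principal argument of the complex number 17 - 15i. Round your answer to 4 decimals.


Step 1: z = 17 - 15i
Step 2: arg(z) = atan2(-15, 17)
Step 3: arg(z) = -0.723

-0.723


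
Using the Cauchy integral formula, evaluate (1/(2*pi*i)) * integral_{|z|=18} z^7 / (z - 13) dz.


Step 1: f(z) = z^7, a = 13 is inside |z| = 18
Step 2: By Cauchy integral formula: (1/(2pi*i)) * integral = f(a)
Step 3: f(13) = 13^7 = 62748517

62748517


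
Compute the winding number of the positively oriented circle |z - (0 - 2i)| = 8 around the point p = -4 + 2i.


Step 1: Center c = (0, -2), radius = 8
Step 2: |p - c|^2 = (-4)^2 + 4^2 = 32
Step 3: r^2 = 64
Step 4: |p-c| < r so winding number = 1

1


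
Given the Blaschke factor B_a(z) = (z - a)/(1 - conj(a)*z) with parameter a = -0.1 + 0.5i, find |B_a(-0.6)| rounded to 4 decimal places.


Step 1: Numerator z0 - a = -0.6 - (-0.1 + 0.5i) = -0.5 - 0.5i
Step 2: Denominator 1 - conj(a)*z0 = 1 - (-0.1 - 0.5i)*(-0.6) = 0.94 - 0.3i
Step 3: |z0 - a|^2 = (-0.5)^2 + (-0.5)^2 = 0.5; |1 - conj(a)*z0|^2 = 0.94^2 + (-0.3)^2 = 0.9736
Step 4: |B_a(-0.6)| = sqrt(0.5 / 0.9736) = sqrt(0.513558)
Step 5: = 0.7166

0.7166


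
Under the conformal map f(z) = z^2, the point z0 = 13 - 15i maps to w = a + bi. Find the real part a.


Step 1: z0 = 13 - 15i
Step 2: z0^2 = 13^2 - (-15)^2 - 390i
Step 3: real part = 169 - 225 = -56

-56


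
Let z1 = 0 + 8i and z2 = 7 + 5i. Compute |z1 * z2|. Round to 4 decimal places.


Step 1: |z1| = sqrt(0^2 + 8^2) = sqrt(64)
Step 2: |z2| = sqrt(7^2 + 5^2) = sqrt(74)
Step 3: |z1*z2| = |z1|*|z2| = sqrt(64) * sqrt(74) = sqrt(64 * 74) = sqrt(4736)
Step 4: = 68.8186

68.8186


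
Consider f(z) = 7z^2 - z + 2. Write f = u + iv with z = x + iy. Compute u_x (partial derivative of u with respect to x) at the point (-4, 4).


Step 1: f(z) = 7(x+iy)^2 - (x+iy) + 2
Step 2: u = 7(x^2 - y^2) - x + 2
Step 3: u_x = 14x - 1
Step 4: At (-4, 4): u_x = -56 - 1 = -57

-57


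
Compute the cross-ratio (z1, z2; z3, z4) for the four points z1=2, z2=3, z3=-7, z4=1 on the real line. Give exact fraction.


Step 1: (z1-z3)(z2-z4) = 9 * 2 = 18
Step 2: (z1-z4)(z2-z3) = 1 * 10 = 10
Step 3: Cross-ratio = 18/10 = 9/5

9/5


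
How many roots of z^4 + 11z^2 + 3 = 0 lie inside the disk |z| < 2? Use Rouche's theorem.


Step 1: On |z| = 2 the three terms have sizes |z^4| = 2^4 = 16, |11z^2| = 11*2^2 = 44, |3| = 3
Step 2: The dominant term is g(z) = 11z^2; let h(z) = z^4 + 3 so f = g + h
Step 3: On |z| = 2: |g| = 44 and |h| <= 16 + 3 = 19
Step 4: Since 44 > 19, |h| < |g| on |z| = 2, so by Rouche f has the same number of zeros as g inside |z| < 2
Step 5: g(z) = 11z^2 has 2 zeros (at the origin, multiplicity 2) inside |z| < 2. Answer = 2

2


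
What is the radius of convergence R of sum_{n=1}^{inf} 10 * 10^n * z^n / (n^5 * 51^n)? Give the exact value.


Step 1: General term a_n = 10 * 10^n / (n^5 * 51^n)
Step 2: By the root test, |a_n|^(1/n) = 10^(1/n) * 10 / (n^(5/n) * 51) -> 10/51 as n -> infinity (since 10^(1/n) -> 1 and n^(5/n) -> 1)
Step 3: R = 1/lim|a_n|^(1/n) = 51/10

51/10


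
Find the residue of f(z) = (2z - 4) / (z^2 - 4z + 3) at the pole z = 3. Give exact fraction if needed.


Step 1: Q(z) = z^2 - 4z + 3 = (z - 3)(z - 1)
Step 2: Q'(z) = 2z - 4
Step 3: Q'(3) = 2, P(3) = 2
Step 4: Res = P(3)/Q'(3) = 2/2 = 1

1


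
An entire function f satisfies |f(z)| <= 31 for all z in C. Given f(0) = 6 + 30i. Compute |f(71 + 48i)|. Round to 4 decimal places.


Step 1: By Liouville's theorem, a bounded entire function is constant.
Step 2: f(z) = f(0) = 6 + 30i for all z.
Step 3: |f(w)| = |6 + 30i| = sqrt(36 + 900)
Step 4: = 30.5941

30.5941


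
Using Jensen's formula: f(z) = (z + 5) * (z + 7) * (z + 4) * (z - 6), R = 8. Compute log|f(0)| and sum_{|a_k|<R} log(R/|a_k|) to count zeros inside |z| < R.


Jensen's formula: (1/2pi)*integral log|f(Re^it)|dt = log|f(0)| + sum_{|a_k|<R} log(R/|a_k|)
Step 1: f(0) = 5 * 7 * 4 * (-6) = -840
Step 2: log|f(0)| = log|-5| + log|-7| + log|-4| + log|6| = 6.7334
Step 3: Zeros inside |z| < 8: -5, -7, -4, 6
Step 4: Jensen sum = log(8/5) + log(8/7) + log(8/4) + log(8/6) = 1.5844
Step 5: n(R) = number of terms in the Jensen sum = count of zeros inside |z| < 8 = 4

4


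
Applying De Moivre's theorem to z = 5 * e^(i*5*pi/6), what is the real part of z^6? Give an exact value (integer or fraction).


Step 1: By De Moivre's theorem, z^6 = 5^6 * e^(i*6*5*pi/6) = 15625 * (cos(5*pi) + i*sin(5*pi))
Step 2: |z|^6 = 5^6 = 15625
Step 3: Reduce the angle mod 2*pi: 5*pi - 4*pi = pi
Step 4: cos(pi) = -1
Step 5: Re(z^6) = 15625 * (-1) = -15625

-15625


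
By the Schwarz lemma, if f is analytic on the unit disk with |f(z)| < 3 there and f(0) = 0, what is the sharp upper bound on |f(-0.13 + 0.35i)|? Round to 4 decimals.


Step 1: g = f/3 maps D -> D with g(0) = 0, so by the Schwarz lemma |g(z)| <= |z|, i.e. |f(z)| <= 3|z|; this is sharp (f(z) = 3z).
Step 2: |z0|^2 = (-0.13)^2 + 0.35^2 = 0.1394
Step 3: |z0| = sqrt(0.1394) = 0.373363
Step 4: Best bound = 3 * |z0| = 3 * 0.373363 = 1.1201

1.1201


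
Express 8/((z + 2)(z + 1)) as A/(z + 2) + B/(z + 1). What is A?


Step 1: Multiply both sides by (z + 2) and set z = -2
Step 2: A = 8 / (-2 + 1)
Step 3: A = 8 / (-1)
Step 4: A = -8

-8


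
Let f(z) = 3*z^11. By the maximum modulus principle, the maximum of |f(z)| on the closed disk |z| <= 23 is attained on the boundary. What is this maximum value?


Step 1: On |z| = 23, |f(z)| = 3 * |z|^11 = 3 * 23^11
Step 2: By maximum modulus principle, maximum is on boundary.
Step 3: Maximum = 3 * 952809757913927 = 2858429273741781

2858429273741781


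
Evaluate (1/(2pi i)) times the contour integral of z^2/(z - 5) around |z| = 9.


Step 1: f(z) = z^2, a = 5 is inside |z| = 9
Step 2: By Cauchy integral formula: (1/(2pi*i)) * integral = f(a)
Step 3: f(5) = 5^2 = 25

25


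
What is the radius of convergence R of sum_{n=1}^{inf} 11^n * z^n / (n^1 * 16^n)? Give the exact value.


Step 1: General term a_n = 11^n / (n^1 * 16^n)
Step 2: By the root test, |a_n|^(1/n) = 11 / (n^(1/n) * 16) -> 11/16 as n -> infinity (since n^(1/n) -> 1)
Step 3: R = 1/lim|a_n|^(1/n) = 16/11

16/11


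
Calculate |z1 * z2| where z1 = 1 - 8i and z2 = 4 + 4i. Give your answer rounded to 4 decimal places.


Step 1: |z1| = sqrt(1^2 + (-8)^2) = sqrt(65)
Step 2: |z2| = sqrt(4^2 + 4^2) = sqrt(32)
Step 3: |z1*z2| = |z1|*|z2| = sqrt(65) * sqrt(32) = sqrt(65 * 32) = sqrt(2080)
Step 4: = 45.607

45.607


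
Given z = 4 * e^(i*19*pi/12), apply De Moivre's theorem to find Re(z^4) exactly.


Step 1: By De Moivre's theorem, z^4 = 4^4 * e^(i*4*19*pi/12) = 256 * (cos(19*pi/3) + i*sin(19*pi/3))
Step 2: |z|^4 = 4^4 = 256
Step 3: Reduce the angle mod 2*pi: 19*pi/3 - 6*pi = pi/3
Step 4: cos(pi/3) = 1/2
Step 5: Re(z^4) = 256 * 1/2 = 128

128


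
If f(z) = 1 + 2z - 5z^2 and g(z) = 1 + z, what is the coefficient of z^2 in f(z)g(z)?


Step 1: z^2 term in f*g comes from: (1)*(0) + (2z)*(z) + (-5z^2)*(1)
Step 2: = 0 + 2 - 5
Step 3: = -3

-3


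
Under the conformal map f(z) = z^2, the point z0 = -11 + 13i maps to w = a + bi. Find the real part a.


Step 1: z0 = -11 + 13i
Step 2: z0^2 = (-11)^2 - 13^2 - 286i
Step 3: real part = 121 - 169 = -48

-48


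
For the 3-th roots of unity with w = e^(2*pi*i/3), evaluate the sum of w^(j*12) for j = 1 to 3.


Step 1: The sum sum_{j=1}^{n} w^(k*j) equals n if n | k, else 0.
Step 2: Here n = 3, k = 12
Step 3: Does n divide k? 3 | 12 -> True
Step 4: Sum = 3

3


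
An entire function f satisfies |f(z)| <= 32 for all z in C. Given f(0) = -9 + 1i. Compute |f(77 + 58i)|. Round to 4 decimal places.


Step 1: By Liouville's theorem, a bounded entire function is constant.
Step 2: f(z) = f(0) = -9 + 1i for all z.
Step 3: |f(w)| = |-9 + 1i| = sqrt(81 + 1)
Step 4: = 9.0554

9.0554


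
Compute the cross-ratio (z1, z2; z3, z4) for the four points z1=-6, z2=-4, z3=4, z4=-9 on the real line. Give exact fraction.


Step 1: (z1-z3)(z2-z4) = (-10) * 5 = -50
Step 2: (z1-z4)(z2-z3) = 3 * (-8) = -24
Step 3: Cross-ratio = 50/24 = 25/12

25/12


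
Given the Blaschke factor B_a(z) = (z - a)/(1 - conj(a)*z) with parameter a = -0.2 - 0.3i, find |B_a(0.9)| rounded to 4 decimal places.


Step 1: Numerator z0 - a = 0.9 - (-0.2 - 0.3i) = 1.1 + 0.3i
Step 2: Denominator 1 - conj(a)*z0 = 1 - (-0.2 + 0.3i)*0.9 = 1.18 - 0.27i
Step 3: |z0 - a|^2 = 1.1^2 + 0.3^2 = 1.3; |1 - conj(a)*z0|^2 = 1.18^2 + (-0.27)^2 = 1.4653
Step 4: |B_a(0.9)| = sqrt(1.3 / 1.4653) = sqrt(0.88719)
Step 5: = 0.9419

0.9419


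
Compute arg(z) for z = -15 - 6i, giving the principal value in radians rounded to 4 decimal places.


Step 1: z = -15 - 6i
Step 2: arg(z) = atan2(-6, -15)
Step 3: arg(z) = -2.7611

-2.7611


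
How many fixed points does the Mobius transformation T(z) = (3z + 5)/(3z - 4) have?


Step 1: Fixed points satisfy T(z) = z
Step 2: 3z^2 - 7z - 5 = 0
Step 3: Discriminant = (-7)^2 - 4*3*(-5) = 109
Step 4: Number of fixed points = 2

2


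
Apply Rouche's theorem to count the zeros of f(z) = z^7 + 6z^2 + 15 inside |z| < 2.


Step 1: On |z| = 2 the three terms have sizes |z^7| = 2^7 = 128, |6z^2| = 6*2^2 = 24, |15| = 15
Step 2: The dominant term is g(z) = z^7; let h(z) = 6z^2 + 15 so f = g + h
Step 3: On |z| = 2: |g| = 128 and |h| <= 24 + 15 = 39
Step 4: Since 128 > 39, |h| < |g| on |z| = 2, so by Rouche f has the same number of zeros as g inside |z| < 2
Step 5: g(z) = z^7 has 7 zeros (all at the origin) inside |z| < 2. Answer = 7

7


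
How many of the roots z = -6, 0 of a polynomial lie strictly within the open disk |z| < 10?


Step 1: Check each root:
  z = -6: |-6| = 6 < 10
  z = 0: |0| = 0 < 10
Step 2: Count = 2

2


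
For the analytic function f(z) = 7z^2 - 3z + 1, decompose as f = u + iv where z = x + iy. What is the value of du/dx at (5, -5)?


Step 1: f(z) = 7(x+iy)^2 - 3(x+iy) + 1
Step 2: u = 7(x^2 - y^2) - 3x + 1
Step 3: u_x = 14x - 3
Step 4: At (5, -5): u_x = 70 - 3 = 67

67


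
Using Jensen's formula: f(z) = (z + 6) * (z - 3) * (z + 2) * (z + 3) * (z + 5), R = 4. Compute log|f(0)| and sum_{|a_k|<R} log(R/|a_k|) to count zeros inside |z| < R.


Jensen's formula: (1/2pi)*integral log|f(Re^it)|dt = log|f(0)| + sum_{|a_k|<R} log(R/|a_k|)
Step 1: f(0) = 6 * (-3) * 2 * 3 * 5 = -540
Step 2: log|f(0)| = log|-6| + log|3| + log|-2| + log|-3| + log|-5| = 6.2916
Step 3: Zeros inside |z| < 4: 3, -2, -3
Step 4: Jensen sum = log(4/3) + log(4/2) + log(4/3) = 1.2685
Step 5: n(R) = number of terms in the Jensen sum = count of zeros inside |z| < 4 = 3

3


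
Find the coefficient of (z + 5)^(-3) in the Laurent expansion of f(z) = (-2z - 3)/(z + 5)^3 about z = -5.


Step 1: Write the numerator in powers of (z + 5): -2z - 3 = -2(z + 5) + (-2*(-5) - 3) = -2(z + 5) + 7
Step 2: Divide by (z + 5)^3: f(z) = 7(z + 5)^(-3) - 2(z + 5)^(-2)
Step 3: This finite sum is the Laurent series of f about z = -5.
Step 4: Coefficient of (z + 5)^(-3) = -2*(-5) - 3 = 7

7


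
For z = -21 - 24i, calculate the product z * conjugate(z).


Step 1: conj(z) = -21 + 24i
Step 2: z * conj(z) = (-21)^2 + (-24)^2
Step 3: = 441 + 576 = 1017

1017


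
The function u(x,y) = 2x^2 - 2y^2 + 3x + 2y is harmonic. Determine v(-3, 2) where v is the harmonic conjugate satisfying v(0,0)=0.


Step 1: v_x = -u_y = 4y - 2
Step 2: v_y = u_x = 4x + 3
Step 3: v = 4xy - 2x + 3y + C
Step 4: v(0,0) = 0 => C = 0
Step 5: v(-3, 2) = -12

-12


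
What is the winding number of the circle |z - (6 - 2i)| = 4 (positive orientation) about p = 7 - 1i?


Step 1: Center c = (6, -2), radius = 4
Step 2: |p - c|^2 = 1^2 + 1^2 = 2
Step 3: r^2 = 16
Step 4: |p-c| < r so winding number = 1

1


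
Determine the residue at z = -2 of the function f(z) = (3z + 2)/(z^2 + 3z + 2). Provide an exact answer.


Step 1: Q(z) = z^2 + 3z + 2 = (z + 2)(z + 1)
Step 2: Q'(z) = 2z + 3
Step 3: Q'(-2) = -1, P(-2) = -4
Step 4: Res = P(-2)/Q'(-2) = -4/(-1) = 4

4


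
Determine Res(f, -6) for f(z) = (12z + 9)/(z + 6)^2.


Step 1: Pole of order 2 at z = -6
Step 2: Res = lim d/dz [(z + 6)^2 * f(z)] as z -> -6
Step 3: (z + 6)^2 * f(z) = 12z + 9
Step 4: d/dz[12z + 9] = 12

12


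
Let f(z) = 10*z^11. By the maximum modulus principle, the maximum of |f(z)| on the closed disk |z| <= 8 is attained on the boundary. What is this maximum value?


Step 1: On |z| = 8, |f(z)| = 10 * |z|^11 = 10 * 8^11
Step 2: By maximum modulus principle, maximum is on boundary.
Step 3: Maximum = 10 * 8589934592 = 85899345920

85899345920


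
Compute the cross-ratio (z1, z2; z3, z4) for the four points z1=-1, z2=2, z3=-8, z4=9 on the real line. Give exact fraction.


Step 1: (z1-z3)(z2-z4) = 7 * (-7) = -49
Step 2: (z1-z4)(z2-z3) = (-10) * 10 = -100
Step 3: Cross-ratio = 49/100 = 49/100

49/100


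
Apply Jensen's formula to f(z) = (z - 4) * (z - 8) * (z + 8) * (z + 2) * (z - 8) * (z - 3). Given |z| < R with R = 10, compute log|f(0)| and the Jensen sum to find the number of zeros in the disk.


Jensen's formula: (1/2pi)*integral log|f(Re^it)|dt = log|f(0)| + sum_{|a_k|<R} log(R/|a_k|)
Step 1: f(0) = (-4) * (-8) * 8 * 2 * (-8) * (-3) = 12288
Step 2: log|f(0)| = log|4| + log|8| + log|-8| + log|-2| + log|8| + log|3| = 9.4164
Step 3: Zeros inside |z| < 10: 4, 8, -8, -2, 8, 3
Step 4: Jensen sum = log(10/4) + log(10/8) + log(10/8) + log(10/2) + log(10/8) + log(10/3) = 4.3991
Step 5: n(R) = number of terms in the Jensen sum = count of zeros inside |z| < 10 = 6

6


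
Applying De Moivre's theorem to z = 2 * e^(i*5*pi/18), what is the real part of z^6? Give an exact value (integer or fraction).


Step 1: By De Moivre's theorem, z^6 = 2^6 * e^(i*6*5*pi/18) = 64 * (cos(5*pi/3) + i*sin(5*pi/3))
Step 2: |z|^6 = 2^6 = 64
Step 3: The angle 5*pi/3 already lies in [0, 2*pi)
Step 4: cos(5*pi/3) = 1/2
Step 5: Re(z^6) = 64 * 1/2 = 32

32


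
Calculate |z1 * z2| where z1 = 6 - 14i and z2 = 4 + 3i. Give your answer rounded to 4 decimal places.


Step 1: |z1| = sqrt(6^2 + (-14)^2) = sqrt(232)
Step 2: |z2| = sqrt(4^2 + 3^2) = sqrt(25)
Step 3: |z1*z2| = |z1|*|z2| = sqrt(232) * sqrt(25) = sqrt(232 * 25) = sqrt(5800)
Step 4: = 76.1577

76.1577


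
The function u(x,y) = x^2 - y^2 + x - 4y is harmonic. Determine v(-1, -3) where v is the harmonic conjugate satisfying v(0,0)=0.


Step 1: v_x = -u_y = 2y + 4
Step 2: v_y = u_x = 2x + 1
Step 3: v = 2xy + 4x + y + C
Step 4: v(0,0) = 0 => C = 0
Step 5: v(-1, -3) = -1

-1


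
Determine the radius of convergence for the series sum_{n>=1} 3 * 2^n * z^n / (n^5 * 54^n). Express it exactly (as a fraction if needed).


Step 1: General term a_n = 3 * 2^n / (n^5 * 54^n)
Step 2: By the root test, |a_n|^(1/n) = 3^(1/n) * 2 / (n^(5/n) * 54) -> 2/54 as n -> infinity (since 3^(1/n) -> 1 and n^(5/n) -> 1)
Step 3: R = 1/lim|a_n|^(1/n) = 54/2 = 27

27


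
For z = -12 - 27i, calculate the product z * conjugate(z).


Step 1: conj(z) = -12 + 27i
Step 2: z * conj(z) = (-12)^2 + (-27)^2
Step 3: = 144 + 729 = 873

873


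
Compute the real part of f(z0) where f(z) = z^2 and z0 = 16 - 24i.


Step 1: z0 = 16 - 24i
Step 2: z0^2 = 16^2 - (-24)^2 - 768i
Step 3: real part = 256 - 576 = -320

-320


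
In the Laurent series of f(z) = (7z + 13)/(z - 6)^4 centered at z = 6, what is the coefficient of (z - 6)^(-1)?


Step 1: Write the numerator in powers of (z - 6): 7z + 13 = 7(z - 6) + (7*6 + 13) = 7(z - 6) + 55
Step 2: Divide by (z - 6)^4: f(z) = 55(z - 6)^(-4) + 7(z - 6)^(-3)
Step 3: This finite sum is the Laurent series of f about z = 6.
Step 4: Only the powers -4 and -3 appear, so the coefficient of (z - 6)^(-1) = 0

0


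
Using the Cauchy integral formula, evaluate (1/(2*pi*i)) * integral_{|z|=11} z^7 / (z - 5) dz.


Step 1: f(z) = z^7, a = 5 is inside |z| = 11
Step 2: By Cauchy integral formula: (1/(2pi*i)) * integral = f(a)
Step 3: f(5) = 5^7 = 78125

78125


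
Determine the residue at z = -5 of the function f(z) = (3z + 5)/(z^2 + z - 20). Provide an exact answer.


Step 1: Q(z) = z^2 + z - 20 = (z + 5)(z - 4)
Step 2: Q'(z) = 2z + 1
Step 3: Q'(-5) = -9, P(-5) = -10
Step 4: Res = P(-5)/Q'(-5) = -10/(-9) = 10/9

10/9


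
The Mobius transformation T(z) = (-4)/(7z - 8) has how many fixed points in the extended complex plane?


Step 1: Fixed points satisfy T(z) = z
Step 2: 7z^2 - 8z + 4 = 0
Step 3: Discriminant = (-8)^2 - 4*7*4 = -48
Step 4: Number of fixed points = 2

2


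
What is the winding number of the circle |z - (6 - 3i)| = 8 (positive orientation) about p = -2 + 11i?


Step 1: Center c = (6, -3), radius = 8
Step 2: |p - c|^2 = (-8)^2 + 14^2 = 260
Step 3: r^2 = 64
Step 4: |p-c| > r so winding number = 0

0


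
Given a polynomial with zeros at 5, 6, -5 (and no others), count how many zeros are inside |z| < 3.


Step 1: Check each root:
  z = 5: |5| = 5 >= 3
  z = 6: |6| = 6 >= 3
  z = -5: |-5| = 5 >= 3
Step 2: Count = 0

0


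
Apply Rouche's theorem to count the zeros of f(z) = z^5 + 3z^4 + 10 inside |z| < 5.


Step 1: On |z| = 5 the three terms have sizes |z^5| = 5^5 = 3125, |3z^4| = 3*5^4 = 1875, |10| = 10
Step 2: The dominant term is g(z) = z^5; let h(z) = 3z^4 + 10 so f = g + h
Step 3: On |z| = 5: |g| = 3125 and |h| <= 1875 + 10 = 1885
Step 4: Since 3125 > 1885, |h| < |g| on |z| = 5, so by Rouche f has the same number of zeros as g inside |z| < 5
Step 5: g(z) = z^5 has 5 zeros (all at the origin) inside |z| < 5. Answer = 5

5


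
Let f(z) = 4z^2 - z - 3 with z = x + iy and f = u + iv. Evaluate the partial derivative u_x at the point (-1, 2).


Step 1: f(z) = 4(x+iy)^2 - (x+iy) - 3
Step 2: u = 4(x^2 - y^2) - x - 3
Step 3: u_x = 8x - 1
Step 4: At (-1, 2): u_x = -8 - 1 = -9

-9


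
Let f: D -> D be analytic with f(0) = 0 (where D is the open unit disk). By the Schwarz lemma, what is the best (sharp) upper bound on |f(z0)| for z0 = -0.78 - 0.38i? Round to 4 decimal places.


Step 1: Schwarz lemma: if f: D -> D is analytic with f(0) = 0, then |f(z)| <= |z| for all z in D, and this is sharp (f(z) = z).
Step 2: |z0|^2 = (-0.78)^2 + (-0.38)^2 = 0.7528
Step 3: |z0| = sqrt(0.7528) = 0.86764
Step 4: Best bound = |z0| = 0.8676

0.8676


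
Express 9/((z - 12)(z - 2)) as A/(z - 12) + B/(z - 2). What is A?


Step 1: Multiply both sides by (z - 12) and set z = 12
Step 2: A = 9 / (12 - 2)
Step 3: A = 9 / 10
Step 4: A = 9/10

9/10


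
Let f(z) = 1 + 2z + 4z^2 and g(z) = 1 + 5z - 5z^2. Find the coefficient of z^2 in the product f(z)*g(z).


Step 1: z^2 term in f*g comes from: (1)*(-5z^2) + (2z)*(5z) + (4z^2)*(1)
Step 2: = -5 + 10 + 4
Step 3: = 9

9


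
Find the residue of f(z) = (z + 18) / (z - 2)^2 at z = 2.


Step 1: Pole of order 2 at z = 2
Step 2: Res = lim d/dz [(z - 2)^2 * f(z)] as z -> 2
Step 3: (z - 2)^2 * f(z) = z + 18
Step 4: d/dz[z + 18] = 1

1


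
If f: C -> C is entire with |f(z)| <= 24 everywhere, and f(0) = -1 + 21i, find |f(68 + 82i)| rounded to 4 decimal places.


Step 1: By Liouville's theorem, a bounded entire function is constant.
Step 2: f(z) = f(0) = -1 + 21i for all z.
Step 3: |f(w)| = |-1 + 21i| = sqrt(1 + 441)
Step 4: = 21.0238

21.0238


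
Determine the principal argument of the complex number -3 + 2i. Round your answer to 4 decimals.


Step 1: z = -3 + 2i
Step 2: arg(z) = atan2(2, -3)
Step 3: arg(z) = 2.5536

2.5536


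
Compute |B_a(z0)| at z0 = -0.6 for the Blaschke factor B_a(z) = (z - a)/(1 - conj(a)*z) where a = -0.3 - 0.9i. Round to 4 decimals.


Step 1: Numerator z0 - a = -0.6 - (-0.3 - 0.9i) = -0.3 + 0.9i
Step 2: Denominator 1 - conj(a)*z0 = 1 - (-0.3 + 0.9i)*(-0.6) = 0.82 + 0.54i
Step 3: |z0 - a|^2 = (-0.3)^2 + 0.9^2 = 0.9; |1 - conj(a)*z0|^2 = 0.82^2 + 0.54^2 = 0.964
Step 4: |B_a(-0.6)| = sqrt(0.9 / 0.964) = sqrt(0.93361)
Step 5: = 0.9662

0.9662


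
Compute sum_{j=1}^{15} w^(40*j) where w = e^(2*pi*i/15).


Step 1: The sum sum_{j=1}^{n} w^(k*j) equals n if n | k, else 0.
Step 2: Here n = 15, k = 40
Step 3: Does n divide k? 15 | 40 -> False
Step 4: Sum = 0

0


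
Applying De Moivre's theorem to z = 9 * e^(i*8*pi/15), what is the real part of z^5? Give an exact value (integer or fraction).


Step 1: By De Moivre's theorem, z^5 = 9^5 * e^(i*5*8*pi/15) = 59049 * (cos(8*pi/3) + i*sin(8*pi/3))
Step 2: |z|^5 = 9^5 = 59049
Step 3: Reduce the angle mod 2*pi: 8*pi/3 - 2*pi = 2*pi/3
Step 4: cos(2*pi/3) = -1/2
Step 5: Re(z^5) = 59049 * (-1/2) = -59049/2

-59049/2


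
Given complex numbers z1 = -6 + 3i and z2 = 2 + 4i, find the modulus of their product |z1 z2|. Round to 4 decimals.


Step 1: |z1| = sqrt((-6)^2 + 3^2) = sqrt(45)
Step 2: |z2| = sqrt(2^2 + 4^2) = sqrt(20)
Step 3: |z1*z2| = |z1|*|z2| = sqrt(45) * sqrt(20) = sqrt(45 * 20) = sqrt(900)
Step 4: = 30.0

30.0


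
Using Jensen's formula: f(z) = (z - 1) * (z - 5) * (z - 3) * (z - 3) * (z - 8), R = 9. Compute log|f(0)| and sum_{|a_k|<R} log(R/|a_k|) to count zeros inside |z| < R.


Jensen's formula: (1/2pi)*integral log|f(Re^it)|dt = log|f(0)| + sum_{|a_k|<R} log(R/|a_k|)
Step 1: f(0) = (-1) * (-5) * (-3) * (-3) * (-8) = -360
Step 2: log|f(0)| = log|1| + log|5| + log|3| + log|3| + log|8| = 5.8861
Step 3: Zeros inside |z| < 9: 1, 5, 3, 3, 8
Step 4: Jensen sum = log(9/1) + log(9/5) + log(9/3) + log(9/3) + log(9/8) = 5.1
Step 5: n(R) = number of terms in the Jensen sum = count of zeros inside |z| < 9 = 5

5


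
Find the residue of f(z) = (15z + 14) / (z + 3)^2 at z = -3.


Step 1: Pole of order 2 at z = -3
Step 2: Res = lim d/dz [(z + 3)^2 * f(z)] as z -> -3
Step 3: (z + 3)^2 * f(z) = 15z + 14
Step 4: d/dz[15z + 14] = 15

15


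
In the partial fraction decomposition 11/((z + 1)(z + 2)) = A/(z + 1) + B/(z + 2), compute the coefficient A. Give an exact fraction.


Step 1: Multiply both sides by (z + 1) and set z = -1
Step 2: A = 11 / (-1 + 2)
Step 3: A = 11 / 1
Step 4: A = 11

11


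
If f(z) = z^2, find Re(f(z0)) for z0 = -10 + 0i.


Step 1: z0 = -10 + 0i
Step 2: z0^2 = (-10)^2 - 0^2 + 0i
Step 3: real part = 100 - 0 = 100

100


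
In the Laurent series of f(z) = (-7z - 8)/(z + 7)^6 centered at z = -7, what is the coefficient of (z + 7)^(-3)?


Step 1: Write the numerator in powers of (z + 7): -7z - 8 = -7(z + 7) + (-7*(-7) - 8) = -7(z + 7) + 41
Step 2: Divide by (z + 7)^6: f(z) = 41(z + 7)^(-6) - 7(z + 7)^(-5)
Step 3: This finite sum is the Laurent series of f about z = -7.
Step 4: Only the powers -6 and -5 appear, so the coefficient of (z + 7)^(-3) = 0

0
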